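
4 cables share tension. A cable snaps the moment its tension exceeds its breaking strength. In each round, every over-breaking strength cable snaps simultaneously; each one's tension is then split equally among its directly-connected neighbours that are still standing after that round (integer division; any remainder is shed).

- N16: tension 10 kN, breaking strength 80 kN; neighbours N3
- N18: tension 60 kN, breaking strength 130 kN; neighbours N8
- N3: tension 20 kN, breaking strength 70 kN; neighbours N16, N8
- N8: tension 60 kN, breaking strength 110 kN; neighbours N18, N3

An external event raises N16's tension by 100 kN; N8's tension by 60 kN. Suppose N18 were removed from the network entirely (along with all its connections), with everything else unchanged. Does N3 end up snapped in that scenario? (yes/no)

With N18 removed:
Round 1 — N16 at 110 > 80; N8 at 120 > 110. N16, N8 snap.
  N16 sheds 110 kN to N3: 110 each.
    N3: 20+110 = 130 > 70
  N8 sheds 120 kN to N3: 120 each.
    N3: 130+120 = 250 > 70
Round 2 — N3 snaps.
  N3 sheds 250 kN: no online neighbours, lost.
No further breaks.

yes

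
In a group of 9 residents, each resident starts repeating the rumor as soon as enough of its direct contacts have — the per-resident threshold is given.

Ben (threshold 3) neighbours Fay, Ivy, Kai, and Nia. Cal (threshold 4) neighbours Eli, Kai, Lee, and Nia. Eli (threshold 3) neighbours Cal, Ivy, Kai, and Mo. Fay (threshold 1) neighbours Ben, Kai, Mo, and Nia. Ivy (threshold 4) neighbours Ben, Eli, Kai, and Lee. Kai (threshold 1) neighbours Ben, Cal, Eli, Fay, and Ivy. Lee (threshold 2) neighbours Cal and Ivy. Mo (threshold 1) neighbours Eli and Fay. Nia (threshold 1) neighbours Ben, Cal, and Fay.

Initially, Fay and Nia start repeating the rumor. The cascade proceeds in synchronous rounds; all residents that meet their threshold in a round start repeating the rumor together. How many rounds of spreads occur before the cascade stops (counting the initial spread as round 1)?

3

Round 1 — Fay, Nia start repeating the rumor (initial).
Round 2 — checking thresholds:
  Ben: 2 of 4 neighbours < 3, not yet.
  Cal: 1 of 4 neighbours < 4, not yet.
  Kai: 1 of 5 neighbours ≥ 1, starts repeating the rumor.
  Mo: 1 of 2 neighbours ≥ 1, starts repeating the rumor.
Round 3 — checking thresholds:
  Ben: 3 of 4 neighbours ≥ 3, starts repeating the rumor.
  Cal: 2 of 4 neighbours < 4, not yet.
  Eli: 2 of 4 neighbours < 3, not yet.
  Ivy: 1 of 4 neighbours < 4, not yet.
Round 4 — no new spreads; cascade stops.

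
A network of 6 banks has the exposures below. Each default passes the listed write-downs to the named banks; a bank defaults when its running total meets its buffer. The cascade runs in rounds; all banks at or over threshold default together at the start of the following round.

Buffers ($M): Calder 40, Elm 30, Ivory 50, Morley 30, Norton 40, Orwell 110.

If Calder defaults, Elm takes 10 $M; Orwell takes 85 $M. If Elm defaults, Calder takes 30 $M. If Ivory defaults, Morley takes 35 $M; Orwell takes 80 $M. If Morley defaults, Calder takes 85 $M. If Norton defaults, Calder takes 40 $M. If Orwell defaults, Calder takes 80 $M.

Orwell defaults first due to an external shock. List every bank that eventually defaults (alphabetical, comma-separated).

Round 1 — Orwell defaults (initial).
  Calder: +80 → 80 ≥ 40
Round 2 — Calder defaults.
  Elm: +10 → 10 < 30
No further defaults.

Calder, Orwell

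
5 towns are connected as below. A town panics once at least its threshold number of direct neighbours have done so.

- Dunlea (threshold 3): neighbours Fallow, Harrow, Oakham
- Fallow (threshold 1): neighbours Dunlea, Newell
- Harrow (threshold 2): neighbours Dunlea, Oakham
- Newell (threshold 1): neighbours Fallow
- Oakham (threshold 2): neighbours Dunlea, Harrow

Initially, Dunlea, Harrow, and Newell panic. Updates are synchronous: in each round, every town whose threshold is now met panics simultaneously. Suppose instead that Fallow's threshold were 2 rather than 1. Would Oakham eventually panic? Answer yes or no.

With Fallow's threshold at 2:
Round 1 — Dunlea, Harrow, Newell panic (initial).
Round 2 — checking thresholds:
  Fallow: 2 of 2 neighbours ≥ 2, panics.
  Oakham: 2 of 2 neighbours ≥ 2, panics.
Round 3 — no new panics; cascade stops.

yes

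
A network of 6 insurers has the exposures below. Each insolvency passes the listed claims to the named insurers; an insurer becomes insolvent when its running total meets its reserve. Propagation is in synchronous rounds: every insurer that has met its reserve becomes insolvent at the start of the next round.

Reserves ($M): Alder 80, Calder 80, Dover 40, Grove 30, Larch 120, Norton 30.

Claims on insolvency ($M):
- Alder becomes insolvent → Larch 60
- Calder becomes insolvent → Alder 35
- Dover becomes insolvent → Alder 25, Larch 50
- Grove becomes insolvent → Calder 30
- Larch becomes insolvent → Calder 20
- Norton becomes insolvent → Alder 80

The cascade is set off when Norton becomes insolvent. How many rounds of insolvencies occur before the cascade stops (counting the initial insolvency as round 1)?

Round 1 — Norton becomes insolvent (initial).
  Alder: +80 → 80 ≥ 80
Round 2 — Alder becomes insolvent.
  Larch: +60 → 60 < 120
No further insolvencies.

2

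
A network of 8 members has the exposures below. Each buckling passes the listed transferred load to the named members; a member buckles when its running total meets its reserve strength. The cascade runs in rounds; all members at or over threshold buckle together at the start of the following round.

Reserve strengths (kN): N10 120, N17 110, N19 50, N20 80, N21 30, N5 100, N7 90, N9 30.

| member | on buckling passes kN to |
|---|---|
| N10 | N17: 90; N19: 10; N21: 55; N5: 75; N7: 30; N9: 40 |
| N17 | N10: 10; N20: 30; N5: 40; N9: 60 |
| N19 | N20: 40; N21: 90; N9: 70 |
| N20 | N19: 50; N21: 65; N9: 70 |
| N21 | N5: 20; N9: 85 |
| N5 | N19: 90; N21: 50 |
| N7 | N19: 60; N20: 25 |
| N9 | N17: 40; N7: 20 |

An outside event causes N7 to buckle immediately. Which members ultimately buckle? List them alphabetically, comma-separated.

Round 1 — N7 buckles (initial).
  N19: +60 → 60 ≥ 50
  N20: +25 → 25 < 80
Round 2 — N19 buckles.
  N20: +40 → 65 < 80
  N21: +90 → 90 ≥ 30
  N9: +70 → 70 ≥ 30
Round 3 — N21, N9 buckle.
  N17: +40 → 40 < 110
  N5: +20 → 20 < 100
No further bucklings.

N19, N21, N7, N9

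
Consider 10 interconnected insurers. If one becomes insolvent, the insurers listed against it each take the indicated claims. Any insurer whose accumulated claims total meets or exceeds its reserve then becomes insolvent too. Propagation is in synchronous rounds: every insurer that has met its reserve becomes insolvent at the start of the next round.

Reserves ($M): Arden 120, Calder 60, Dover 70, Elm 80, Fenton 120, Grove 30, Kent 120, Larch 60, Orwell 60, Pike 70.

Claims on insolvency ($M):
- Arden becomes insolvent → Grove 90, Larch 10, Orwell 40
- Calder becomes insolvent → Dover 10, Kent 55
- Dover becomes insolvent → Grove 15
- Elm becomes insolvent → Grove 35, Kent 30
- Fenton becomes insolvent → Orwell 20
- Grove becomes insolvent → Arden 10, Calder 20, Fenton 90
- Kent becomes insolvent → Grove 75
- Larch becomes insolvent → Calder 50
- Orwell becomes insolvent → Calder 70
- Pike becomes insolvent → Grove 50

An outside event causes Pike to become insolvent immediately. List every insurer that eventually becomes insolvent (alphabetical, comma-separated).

Grove, Pike

Round 1 — Pike becomes insolvent (initial).
  Grove: +50 → 50 ≥ 30
Round 2 — Grove becomes insolvent.
  Arden: +10 → 10 < 120
  Calder: +20 → 20 < 60
  Fenton: +90 → 90 < 120
No further insolvencies.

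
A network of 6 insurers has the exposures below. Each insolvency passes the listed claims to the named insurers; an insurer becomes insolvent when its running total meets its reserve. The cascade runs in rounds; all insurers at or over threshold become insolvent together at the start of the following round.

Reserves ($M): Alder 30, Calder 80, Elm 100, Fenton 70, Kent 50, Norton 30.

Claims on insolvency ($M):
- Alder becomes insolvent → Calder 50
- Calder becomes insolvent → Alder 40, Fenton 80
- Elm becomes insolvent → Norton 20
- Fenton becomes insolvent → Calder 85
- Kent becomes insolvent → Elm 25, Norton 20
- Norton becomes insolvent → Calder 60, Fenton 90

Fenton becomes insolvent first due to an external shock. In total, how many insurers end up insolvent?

Round 1 — Fenton becomes insolvent (initial).
  Calder: +85 → 85 ≥ 80
Round 2 — Calder becomes insolvent.
  Alder: +40 → 40 ≥ 30
Round 3 — Alder becomes insolvent.
No further insolvencies.

3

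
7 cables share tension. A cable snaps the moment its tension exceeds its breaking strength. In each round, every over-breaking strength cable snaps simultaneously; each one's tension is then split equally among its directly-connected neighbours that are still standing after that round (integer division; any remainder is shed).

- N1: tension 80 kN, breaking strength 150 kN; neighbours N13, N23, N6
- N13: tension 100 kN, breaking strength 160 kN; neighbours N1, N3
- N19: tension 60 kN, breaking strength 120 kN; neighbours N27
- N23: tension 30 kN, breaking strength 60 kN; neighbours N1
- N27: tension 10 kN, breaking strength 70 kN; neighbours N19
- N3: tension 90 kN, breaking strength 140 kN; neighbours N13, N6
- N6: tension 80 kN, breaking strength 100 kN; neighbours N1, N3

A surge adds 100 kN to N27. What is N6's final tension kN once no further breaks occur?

Round 1 — N27 at 110 > 70. N27 snaps.
  N27 sheds 110 kN to N19: 110 each.
    N19: 60+110 = 170 > 120
Round 2 — N19 snaps.
  N19 sheds 170 kN: no online neighbours, lost.
No further breaks.

80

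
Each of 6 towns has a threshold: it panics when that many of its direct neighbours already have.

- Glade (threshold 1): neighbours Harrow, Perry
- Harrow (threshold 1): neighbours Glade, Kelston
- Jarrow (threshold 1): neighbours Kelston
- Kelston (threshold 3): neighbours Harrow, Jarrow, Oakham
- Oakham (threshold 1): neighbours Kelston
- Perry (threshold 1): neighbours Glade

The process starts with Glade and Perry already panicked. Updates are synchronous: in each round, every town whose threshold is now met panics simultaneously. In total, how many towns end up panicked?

3

Round 1 — Glade, Perry panic (initial).
Round 2 — checking thresholds:
  Harrow: 1 of 2 neighbours ≥ 1, panics.
Round 3 — no new panics; cascade stops.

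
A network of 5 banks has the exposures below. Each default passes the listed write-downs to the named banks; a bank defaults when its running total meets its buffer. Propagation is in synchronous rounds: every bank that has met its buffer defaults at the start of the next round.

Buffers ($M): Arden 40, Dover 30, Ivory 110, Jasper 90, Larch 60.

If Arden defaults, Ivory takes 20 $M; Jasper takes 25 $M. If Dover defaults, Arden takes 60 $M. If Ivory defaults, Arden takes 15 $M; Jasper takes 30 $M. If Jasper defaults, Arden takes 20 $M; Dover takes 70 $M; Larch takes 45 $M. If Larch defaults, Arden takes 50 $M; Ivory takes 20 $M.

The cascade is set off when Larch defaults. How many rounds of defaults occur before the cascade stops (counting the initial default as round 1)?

Round 1 — Larch defaults (initial).
  Arden: +50 → 50 ≥ 40
  Ivory: +20 → 20 < 110
Round 2 — Arden defaults.
  Ivory: +20 → 40 < 110
  Jasper: +25 → 25 < 90
No further defaults.

2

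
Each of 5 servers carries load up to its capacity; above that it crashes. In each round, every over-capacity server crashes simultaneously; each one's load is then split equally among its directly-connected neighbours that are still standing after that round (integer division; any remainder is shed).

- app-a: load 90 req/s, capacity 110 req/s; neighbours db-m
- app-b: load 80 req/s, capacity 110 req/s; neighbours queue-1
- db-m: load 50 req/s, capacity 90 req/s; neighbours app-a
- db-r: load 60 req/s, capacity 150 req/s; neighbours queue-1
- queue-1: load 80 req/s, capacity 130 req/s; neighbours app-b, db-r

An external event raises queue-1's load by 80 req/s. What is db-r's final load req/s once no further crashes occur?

140

Round 1 — queue-1 at 160 > 130. queue-1 crashes.
  queue-1 sheds 160 req/s to app-b, db-r: 80 each.
    app-b: 80+80 = 160 > 110
    db-r: 60+80 = 140 ≤ 150
Round 2 — app-b crashes.
  app-b sheds 160 req/s: no online neighbours, lost.
No further crashes.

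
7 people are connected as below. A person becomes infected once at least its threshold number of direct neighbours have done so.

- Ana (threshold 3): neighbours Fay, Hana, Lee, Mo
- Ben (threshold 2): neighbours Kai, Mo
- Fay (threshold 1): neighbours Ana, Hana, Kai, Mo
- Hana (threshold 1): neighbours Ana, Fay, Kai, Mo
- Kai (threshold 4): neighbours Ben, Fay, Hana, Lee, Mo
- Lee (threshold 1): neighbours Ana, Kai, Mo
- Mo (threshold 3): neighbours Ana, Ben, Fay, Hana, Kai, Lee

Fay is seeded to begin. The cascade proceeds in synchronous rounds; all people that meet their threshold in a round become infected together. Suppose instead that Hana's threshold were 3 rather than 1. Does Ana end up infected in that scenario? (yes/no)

no

With Hana's threshold at 3:
Round 1 — Fay becomes infected (initial).
Round 2 — no new infections; cascade stops.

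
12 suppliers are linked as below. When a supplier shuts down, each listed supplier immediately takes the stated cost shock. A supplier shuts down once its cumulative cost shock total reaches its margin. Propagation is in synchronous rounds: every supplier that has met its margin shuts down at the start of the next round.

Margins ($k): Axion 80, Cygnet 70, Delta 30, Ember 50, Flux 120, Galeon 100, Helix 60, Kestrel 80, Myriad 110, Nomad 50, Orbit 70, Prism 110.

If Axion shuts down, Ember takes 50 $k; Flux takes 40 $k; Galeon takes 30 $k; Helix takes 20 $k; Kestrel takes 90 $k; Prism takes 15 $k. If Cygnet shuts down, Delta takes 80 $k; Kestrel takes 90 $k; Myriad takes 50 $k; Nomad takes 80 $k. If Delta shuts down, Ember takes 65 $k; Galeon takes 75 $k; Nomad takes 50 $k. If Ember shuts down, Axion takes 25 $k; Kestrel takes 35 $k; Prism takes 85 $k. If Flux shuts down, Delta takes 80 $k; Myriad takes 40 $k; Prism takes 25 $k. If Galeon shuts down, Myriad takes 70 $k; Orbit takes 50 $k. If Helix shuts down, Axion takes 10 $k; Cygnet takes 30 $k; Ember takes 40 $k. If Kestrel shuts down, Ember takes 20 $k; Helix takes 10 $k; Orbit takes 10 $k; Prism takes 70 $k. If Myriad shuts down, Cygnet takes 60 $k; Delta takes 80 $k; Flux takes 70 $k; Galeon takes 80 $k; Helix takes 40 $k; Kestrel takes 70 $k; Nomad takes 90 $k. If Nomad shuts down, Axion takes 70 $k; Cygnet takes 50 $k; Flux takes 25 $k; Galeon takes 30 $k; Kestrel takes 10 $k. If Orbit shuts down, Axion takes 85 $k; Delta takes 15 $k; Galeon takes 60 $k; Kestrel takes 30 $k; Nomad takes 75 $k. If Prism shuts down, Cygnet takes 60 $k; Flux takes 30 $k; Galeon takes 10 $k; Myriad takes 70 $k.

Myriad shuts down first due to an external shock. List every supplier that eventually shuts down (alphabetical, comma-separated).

Axion, Cygnet, Delta, Ember, Flux, Galeon, Helix, Kestrel, Myriad, Nomad, Prism

Round 1 — Myriad shuts down (initial).
  Cygnet: +60 → 60 < 70
  Delta: +80 → 80 ≥ 30
  Flux: +70 → 70 < 120
  Galeon: +80 → 80 < 100
  Helix: +40 → 40 < 60
  Kestrel: +70 → 70 < 80
  Nomad: +90 → 90 ≥ 50
Round 2 — Delta, Nomad shut down.
  Axion: +70 → 70 < 80
  Cygnet: +50 → 110 ≥ 70
  Ember: +65 → 65 ≥ 50
  Flux: +25 → 95 < 120
  Galeon: +75+30 → 185 ≥ 100
  Kestrel: +10 → 80 ≥ 80
Round 3 — Cygnet, Ember, Galeon, Kestrel shut down.
  Axion: +25 → 95 ≥ 80
  Helix: +10 → 50 < 60
  Orbit: +50+10 → 60 < 70
  Prism: +85+70 → 155 ≥ 110
Round 4 — Axion, Prism shut down.
  Flux: +40+30 → 165 ≥ 120
  Helix: +20 → 70 ≥ 60
Round 5 — Flux, Helix shut down.
No further shutdowns.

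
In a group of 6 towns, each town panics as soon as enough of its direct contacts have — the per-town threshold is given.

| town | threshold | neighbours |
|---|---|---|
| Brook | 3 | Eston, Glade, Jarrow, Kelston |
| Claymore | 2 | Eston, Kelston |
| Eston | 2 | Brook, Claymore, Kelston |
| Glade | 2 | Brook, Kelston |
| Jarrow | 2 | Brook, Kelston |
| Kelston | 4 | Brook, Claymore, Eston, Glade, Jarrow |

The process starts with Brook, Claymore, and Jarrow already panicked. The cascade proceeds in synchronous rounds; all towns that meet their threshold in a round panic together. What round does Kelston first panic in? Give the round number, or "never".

Round 1 — Brook, Claymore, Jarrow panic (initial).
Round 2 — checking thresholds:
  Eston: 2 of 3 neighbours ≥ 2, panics.
  Glade: 1 of 2 neighbours < 2, holds.
  Kelston: 3 of 5 neighbours < 4, holds.
Round 3 — checking thresholds:
  Glade: 1 of 2 neighbours < 2, holds.
  Kelston: 4 of 5 neighbours ≥ 4, panics.
Round 4 — checking thresholds:
  Glade: 2 of 2 neighbours ≥ 2, panics.
Round 5 — no new panics; cascade stops.

3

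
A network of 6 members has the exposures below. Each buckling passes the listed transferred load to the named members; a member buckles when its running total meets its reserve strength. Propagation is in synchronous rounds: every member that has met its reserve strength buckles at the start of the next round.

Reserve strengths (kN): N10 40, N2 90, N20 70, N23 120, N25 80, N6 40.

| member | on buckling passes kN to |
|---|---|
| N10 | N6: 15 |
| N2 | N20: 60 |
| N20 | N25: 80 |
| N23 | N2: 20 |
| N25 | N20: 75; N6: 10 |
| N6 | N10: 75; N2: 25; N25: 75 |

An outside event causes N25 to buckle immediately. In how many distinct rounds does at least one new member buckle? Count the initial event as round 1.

Round 1 — N25 buckles (initial).
  N20: +75 → 75 ≥ 70
  N6: +10 → 10 < 40
Round 2 — N20 buckles.
No further bucklings.

2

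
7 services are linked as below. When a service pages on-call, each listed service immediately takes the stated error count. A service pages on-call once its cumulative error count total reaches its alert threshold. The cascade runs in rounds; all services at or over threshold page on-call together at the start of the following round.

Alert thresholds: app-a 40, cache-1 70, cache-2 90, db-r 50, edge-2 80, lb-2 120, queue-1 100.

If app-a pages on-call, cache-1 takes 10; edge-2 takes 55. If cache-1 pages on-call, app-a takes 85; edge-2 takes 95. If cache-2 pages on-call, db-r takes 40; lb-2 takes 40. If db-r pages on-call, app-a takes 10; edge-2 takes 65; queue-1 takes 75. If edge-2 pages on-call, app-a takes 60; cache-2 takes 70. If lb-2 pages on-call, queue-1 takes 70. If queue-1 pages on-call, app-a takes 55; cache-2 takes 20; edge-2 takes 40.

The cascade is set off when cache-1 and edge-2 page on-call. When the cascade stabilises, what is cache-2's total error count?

Round 1 — cache-1, edge-2 page on-call (initial).
  app-a: +85+60 → 145 ≥ 40
  cache-2: +70 → 70 < 90
Round 2 — app-a pages on-call.
No further pages.

70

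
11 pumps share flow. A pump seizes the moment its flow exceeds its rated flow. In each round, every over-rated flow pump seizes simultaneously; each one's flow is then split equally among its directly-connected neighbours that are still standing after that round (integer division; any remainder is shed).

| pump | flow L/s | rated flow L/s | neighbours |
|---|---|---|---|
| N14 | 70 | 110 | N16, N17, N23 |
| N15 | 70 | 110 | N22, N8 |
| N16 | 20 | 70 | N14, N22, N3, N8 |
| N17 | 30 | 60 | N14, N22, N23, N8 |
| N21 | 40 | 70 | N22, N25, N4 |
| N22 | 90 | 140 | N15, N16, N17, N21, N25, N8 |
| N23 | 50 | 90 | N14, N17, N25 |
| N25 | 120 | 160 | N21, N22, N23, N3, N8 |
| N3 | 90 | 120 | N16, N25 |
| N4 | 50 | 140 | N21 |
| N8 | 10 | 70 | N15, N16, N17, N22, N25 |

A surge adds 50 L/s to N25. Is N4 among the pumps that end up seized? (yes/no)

Round 1 — N25 at 170 > 160. N25 seizes.
  N25 sheds 170 L/s to N21, N22, N23, N3, N8: 34 each.
    N21: 40+34 = 74 > 70
    N22: 90+34 = 124 ≤ 140
    N23: 50+34 = 84 ≤ 90
    N3: 90+34 = 124 > 120
    N8: 10+34 = 44 ≤ 70
Round 2 — N21, N3 seize.
  N21 sheds 74 L/s to N22, N4: 37 each.
    N22: 124+37 = 161 > 140
    N4: 50+37 = 87 ≤ 140
  N3 sheds 124 L/s to N16: 124 each.
    N16: 20+124 = 144 > 70
Round 3 — N16, N22 seize.
  N16 sheds 144 L/s to N14, N8: 72 each.
    N14: 70+72 = 142 > 110
    N8: 44+72 = 116 > 70
  N22 sheds 161 L/s to N15, N17, N8: 53 each (2 lost).
    N15: 70+53 = 123 > 110
    N17: 30+53 = 83 > 60
    N8: 116+53 = 169 > 70
Round 4 — N14, N15, N17, N8 seize.
  N14 sheds 142 L/s to N23: 142 each.
    N23: 84+142 = 226 > 90
  N15 sheds 123 L/s: no online neighbours, lost.
  N17 sheds 83 L/s to N23: 83 each.
    N23: 226+83 = 309 > 90
  N8 sheds 169 L/s: no online neighbours, lost.
Round 5 — N23 seizes.
  N23 sheds 309 L/s: no online neighbours, lost.
No further seizures.

no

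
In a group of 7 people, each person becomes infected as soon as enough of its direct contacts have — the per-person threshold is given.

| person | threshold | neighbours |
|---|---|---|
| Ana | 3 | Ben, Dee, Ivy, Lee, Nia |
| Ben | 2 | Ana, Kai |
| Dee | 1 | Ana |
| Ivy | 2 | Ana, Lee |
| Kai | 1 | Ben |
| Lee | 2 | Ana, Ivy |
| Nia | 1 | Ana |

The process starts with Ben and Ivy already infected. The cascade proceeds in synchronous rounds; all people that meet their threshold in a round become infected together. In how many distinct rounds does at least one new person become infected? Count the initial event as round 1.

Round 1 — Ben, Ivy become infected (initial).
Round 2 — checking thresholds:
  Ana: 2 of 5 neighbours < 3, below threshold.
  Kai: 1 of 1 neighbours ≥ 1, becomes infected.
  Lee: 1 of 2 neighbours < 2, below threshold.
Round 3 — no new infections; cascade stops.

2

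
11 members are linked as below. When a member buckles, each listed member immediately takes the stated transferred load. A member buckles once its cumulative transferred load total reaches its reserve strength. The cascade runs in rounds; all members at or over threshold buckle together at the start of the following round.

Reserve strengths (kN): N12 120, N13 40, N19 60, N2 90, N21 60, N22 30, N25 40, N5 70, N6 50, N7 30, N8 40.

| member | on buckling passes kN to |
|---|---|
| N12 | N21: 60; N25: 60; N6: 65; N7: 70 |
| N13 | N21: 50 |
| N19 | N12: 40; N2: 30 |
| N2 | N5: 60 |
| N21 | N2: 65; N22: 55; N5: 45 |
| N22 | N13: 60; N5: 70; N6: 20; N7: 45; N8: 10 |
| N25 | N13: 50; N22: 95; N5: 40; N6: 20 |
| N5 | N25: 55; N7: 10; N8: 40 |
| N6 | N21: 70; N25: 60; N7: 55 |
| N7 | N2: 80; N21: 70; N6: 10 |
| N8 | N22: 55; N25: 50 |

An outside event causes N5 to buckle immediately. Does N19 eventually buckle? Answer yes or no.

Round 1 — N5 buckles (initial).
  N25: +55 → 55 ≥ 40
  N7: +10 → 10 < 30
  N8: +40 → 40 ≥ 40
Round 2 — N25, N8 buckle.
  N13: +50 → 50 ≥ 40
  N22: +95+55 → 150 ≥ 30
  N6: +20 → 20 < 50
Round 3 — N13, N22 buckle.
  N21: +50 → 50 < 60
  N6: +20 → 40 < 50
  N7: +45 → 55 ≥ 30
Round 4 — N7 buckles.
  N2: +80 → 80 < 90
  N21: +70 → 120 ≥ 60
  N6: +10 → 50 ≥ 50
Round 5 — N21, N6 buckle.
  N2: +65 → 145 ≥ 90
Round 6 — N2 buckles.
No further bucklings.

no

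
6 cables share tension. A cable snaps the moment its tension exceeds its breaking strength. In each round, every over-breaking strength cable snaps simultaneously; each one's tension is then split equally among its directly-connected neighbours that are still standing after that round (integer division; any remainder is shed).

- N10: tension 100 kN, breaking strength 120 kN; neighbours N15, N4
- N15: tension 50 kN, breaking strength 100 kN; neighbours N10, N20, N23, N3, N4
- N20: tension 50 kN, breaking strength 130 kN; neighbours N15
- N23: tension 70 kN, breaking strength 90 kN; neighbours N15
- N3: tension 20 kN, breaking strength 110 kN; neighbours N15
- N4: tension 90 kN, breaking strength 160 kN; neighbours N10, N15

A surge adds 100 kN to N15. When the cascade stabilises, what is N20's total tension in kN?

80

Round 1 — N15 at 150 > 100. N15 snaps.
  N15 sheds 150 kN to N10, N20, N23, N3, N4: 30 each.
    N10: 100+30 = 130 > 120
    N20: 50+30 = 80 ≤ 130
    N23: 70+30 = 100 > 90
    N3: 20+30 = 50 ≤ 110
    N4: 90+30 = 120 ≤ 160
Round 2 — N10, N23 snap.
  N10 sheds 130 kN to N4: 130 each.
    N4: 120+130 = 250 > 160
  N23 sheds 100 kN: no online neighbours, lost.
Round 3 — N4 snaps.
  N4 sheds 250 kN: no online neighbours, lost.
No further breaks.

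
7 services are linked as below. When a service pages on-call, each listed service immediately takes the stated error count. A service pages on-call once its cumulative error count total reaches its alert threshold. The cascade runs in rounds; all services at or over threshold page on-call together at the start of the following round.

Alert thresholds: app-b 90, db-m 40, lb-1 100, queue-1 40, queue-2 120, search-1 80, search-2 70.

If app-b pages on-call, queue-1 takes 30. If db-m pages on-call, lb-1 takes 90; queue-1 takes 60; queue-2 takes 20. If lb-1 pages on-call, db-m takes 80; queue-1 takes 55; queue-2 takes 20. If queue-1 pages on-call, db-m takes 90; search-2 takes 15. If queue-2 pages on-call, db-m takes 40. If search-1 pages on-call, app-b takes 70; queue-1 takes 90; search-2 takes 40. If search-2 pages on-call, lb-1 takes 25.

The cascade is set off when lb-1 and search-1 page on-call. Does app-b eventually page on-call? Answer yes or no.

Round 1 — lb-1, search-1 page on-call (initial).
  app-b: +70 → 70 < 90
  db-m: +80 → 80 ≥ 40
  queue-1: +55+90 → 145 ≥ 40
  queue-2: +20 → 20 < 120
  search-2: +40 → 40 < 70
Round 2 — db-m, queue-1 page on-call.
  queue-2: +20 → 40 < 120
  search-2: +15 → 55 < 70
No further pages.

no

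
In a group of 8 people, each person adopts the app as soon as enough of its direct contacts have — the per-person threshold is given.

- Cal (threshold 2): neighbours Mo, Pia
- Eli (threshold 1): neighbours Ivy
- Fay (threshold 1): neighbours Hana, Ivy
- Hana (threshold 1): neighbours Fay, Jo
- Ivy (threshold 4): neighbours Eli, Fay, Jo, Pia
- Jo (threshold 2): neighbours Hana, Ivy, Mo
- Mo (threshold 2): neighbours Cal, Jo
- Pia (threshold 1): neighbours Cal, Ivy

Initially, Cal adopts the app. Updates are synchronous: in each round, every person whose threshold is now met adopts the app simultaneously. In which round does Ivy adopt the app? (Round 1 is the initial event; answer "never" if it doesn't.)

Round 1 — Cal adopts the app (initial).
Round 2 — checking thresholds:
  Mo: 1 of 2 neighbours < 2, holds.
  Pia: 1 of 2 neighbours ≥ 1, adopts the app.
Round 3 — no new adoptions; cascade stops.

never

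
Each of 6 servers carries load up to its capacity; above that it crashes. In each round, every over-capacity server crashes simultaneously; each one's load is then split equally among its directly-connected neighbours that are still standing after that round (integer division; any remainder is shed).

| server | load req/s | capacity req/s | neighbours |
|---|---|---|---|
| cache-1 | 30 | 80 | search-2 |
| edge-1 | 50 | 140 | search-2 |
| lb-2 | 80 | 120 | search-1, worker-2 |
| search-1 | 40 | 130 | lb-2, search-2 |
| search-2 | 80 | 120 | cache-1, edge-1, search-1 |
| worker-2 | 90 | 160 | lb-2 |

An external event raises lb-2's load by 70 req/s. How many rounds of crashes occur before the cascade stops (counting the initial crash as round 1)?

2

Round 1 — lb-2 at 150 > 120. lb-2 crashes.
  lb-2 sheds 150 req/s to search-1, worker-2: 75 each.
    search-1: 40+75 = 115 ≤ 130
    worker-2: 90+75 = 165 > 160
Round 2 — worker-2 crashes.
  worker-2 sheds 165 req/s: no online neighbours, lost.
No further crashes.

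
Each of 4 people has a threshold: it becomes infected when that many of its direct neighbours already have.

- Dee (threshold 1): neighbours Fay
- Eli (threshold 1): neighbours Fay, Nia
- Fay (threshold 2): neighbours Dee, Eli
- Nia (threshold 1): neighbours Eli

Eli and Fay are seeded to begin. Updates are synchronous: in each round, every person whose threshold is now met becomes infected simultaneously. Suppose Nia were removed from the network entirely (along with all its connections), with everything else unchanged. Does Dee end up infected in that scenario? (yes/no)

yes

With Nia removed:
Round 1 — Eli, Fay become infected (initial).
Round 2 — checking thresholds:
  Dee: 1 of 1 neighbours ≥ 1, becomes infected.
Round 3 — no new infections; cascade stops.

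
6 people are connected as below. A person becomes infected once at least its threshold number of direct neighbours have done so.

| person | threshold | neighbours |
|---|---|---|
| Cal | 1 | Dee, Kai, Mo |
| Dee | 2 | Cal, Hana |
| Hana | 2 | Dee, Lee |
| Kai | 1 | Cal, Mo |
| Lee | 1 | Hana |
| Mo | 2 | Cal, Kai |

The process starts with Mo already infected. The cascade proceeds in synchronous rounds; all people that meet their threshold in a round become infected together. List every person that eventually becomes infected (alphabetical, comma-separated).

Round 1 — Mo becomes infected (initial).
Round 2 — checking thresholds:
  Cal: 1 of 3 neighbours ≥ 1, becomes infected.
  Kai: 1 of 2 neighbours ≥ 1, becomes infected.
Round 3 — no new infections; cascade stops.

Cal, Kai, Mo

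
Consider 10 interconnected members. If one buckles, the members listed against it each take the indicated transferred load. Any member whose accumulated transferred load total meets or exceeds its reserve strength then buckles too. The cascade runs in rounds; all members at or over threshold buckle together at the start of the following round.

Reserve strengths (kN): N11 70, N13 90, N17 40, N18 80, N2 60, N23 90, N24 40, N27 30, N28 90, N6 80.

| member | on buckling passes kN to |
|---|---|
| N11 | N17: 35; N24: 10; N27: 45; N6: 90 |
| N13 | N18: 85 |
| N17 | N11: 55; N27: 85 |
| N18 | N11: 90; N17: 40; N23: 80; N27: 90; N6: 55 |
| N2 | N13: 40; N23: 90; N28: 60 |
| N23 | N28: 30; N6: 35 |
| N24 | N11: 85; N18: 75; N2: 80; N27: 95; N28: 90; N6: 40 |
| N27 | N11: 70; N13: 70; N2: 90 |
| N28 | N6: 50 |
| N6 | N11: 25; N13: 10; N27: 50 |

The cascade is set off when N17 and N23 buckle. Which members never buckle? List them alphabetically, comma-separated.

Round 1 — N17, N23 buckle (initial).
  N11: +55 → 55 < 70
  N27: +85 → 85 ≥ 30
  N28: +30 → 30 < 90
  N6: +35 → 35 < 80
Round 2 — N27 buckles.
  N11: +70 → 125 ≥ 70
  N13: +70 → 70 < 90
  N2: +90 → 90 ≥ 60
Round 3 — N11, N2 buckle.
  N13: +40 → 110 ≥ 90
  N24: +10 → 10 < 40
  N28: +60 → 90 ≥ 90
  N6: +90 → 125 ≥ 80
Round 4 — N13, N28, N6 buckle.
  N18: +85 → 85 ≥ 80
Round 5 — N18 buckles.
No further bucklings.

N24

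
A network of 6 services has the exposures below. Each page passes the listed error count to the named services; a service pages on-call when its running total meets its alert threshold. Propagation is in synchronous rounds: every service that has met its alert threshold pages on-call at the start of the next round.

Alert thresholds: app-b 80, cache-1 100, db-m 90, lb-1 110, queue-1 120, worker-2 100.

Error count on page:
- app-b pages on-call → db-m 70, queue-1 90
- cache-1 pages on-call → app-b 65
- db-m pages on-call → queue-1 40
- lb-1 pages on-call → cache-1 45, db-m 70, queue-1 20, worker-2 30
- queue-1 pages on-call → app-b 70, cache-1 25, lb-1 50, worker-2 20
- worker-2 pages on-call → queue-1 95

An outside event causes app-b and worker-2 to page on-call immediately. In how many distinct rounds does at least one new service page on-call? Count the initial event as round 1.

Round 1 — app-b, worker-2 page on-call (initial).
  db-m: +70 → 70 < 90
  queue-1: +90+95 → 185 ≥ 120
Round 2 — queue-1 pages on-call.
  cache-1: +25 → 25 < 100
  lb-1: +50 → 50 < 110
No further pages.

2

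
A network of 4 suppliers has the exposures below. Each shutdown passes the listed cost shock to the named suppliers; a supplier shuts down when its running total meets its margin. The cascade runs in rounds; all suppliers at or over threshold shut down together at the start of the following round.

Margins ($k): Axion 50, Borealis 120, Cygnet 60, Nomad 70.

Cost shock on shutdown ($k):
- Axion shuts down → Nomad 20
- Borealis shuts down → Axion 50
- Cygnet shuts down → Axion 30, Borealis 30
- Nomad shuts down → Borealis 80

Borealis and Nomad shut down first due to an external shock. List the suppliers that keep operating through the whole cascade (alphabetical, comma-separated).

Round 1 — Borealis, Nomad shut down (initial).
  Axion: +50 → 50 ≥ 50
Round 2 — Axion shuts down.
No further shutdowns.

Cygnet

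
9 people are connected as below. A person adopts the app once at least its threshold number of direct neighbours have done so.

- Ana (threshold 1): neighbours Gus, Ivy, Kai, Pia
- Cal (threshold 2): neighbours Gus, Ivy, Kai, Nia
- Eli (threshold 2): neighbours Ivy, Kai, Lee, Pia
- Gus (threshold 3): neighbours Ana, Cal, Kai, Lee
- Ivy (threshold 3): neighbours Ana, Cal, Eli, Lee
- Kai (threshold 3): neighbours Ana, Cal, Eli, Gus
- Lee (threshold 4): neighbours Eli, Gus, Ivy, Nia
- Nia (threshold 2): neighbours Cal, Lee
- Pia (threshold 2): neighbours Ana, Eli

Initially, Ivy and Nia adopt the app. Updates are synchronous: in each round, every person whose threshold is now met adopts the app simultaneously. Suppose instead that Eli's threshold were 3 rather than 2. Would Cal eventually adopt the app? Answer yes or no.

With Eli's threshold at 3:
Round 1 — Ivy, Nia adopt the app (initial).
Round 2 — checking thresholds:
  Ana: 1 of 4 neighbours ≥ 1, adopts the app.
  Cal: 2 of 4 neighbours ≥ 2, adopts the app.
  Eli: 1 of 4 neighbours < 3, holds.
  Lee: 2 of 4 neighbours < 4, holds.
Round 3 — no new adoptions; cascade stops.

yes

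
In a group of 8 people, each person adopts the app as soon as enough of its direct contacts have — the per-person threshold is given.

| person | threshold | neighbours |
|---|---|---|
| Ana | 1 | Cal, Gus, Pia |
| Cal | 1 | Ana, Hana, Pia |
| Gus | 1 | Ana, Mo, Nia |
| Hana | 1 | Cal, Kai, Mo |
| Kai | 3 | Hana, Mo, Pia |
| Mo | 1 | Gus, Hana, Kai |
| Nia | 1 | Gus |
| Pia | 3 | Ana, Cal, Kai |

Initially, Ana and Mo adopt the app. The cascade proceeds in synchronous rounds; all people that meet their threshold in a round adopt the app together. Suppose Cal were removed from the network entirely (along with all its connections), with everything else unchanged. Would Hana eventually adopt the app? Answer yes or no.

yes

With Cal removed:
Round 1 — Ana, Mo adopt the app (initial).
Round 2 — checking thresholds:
  Gus: 2 of 3 neighbours ≥ 1, adopts the app.
  Hana: 1 of 2 neighbours ≥ 1, adopts the app.
  Kai: 1 of 3 neighbours < 3, below threshold.
  Pia: 1 of 2 neighbours < 3, below threshold.
Round 3 — checking thresholds:
  Kai: 2 of 3 neighbours < 3, below threshold.
  Nia: 1 of 1 neighbours ≥ 1, adopts the app.
  Pia: 1 of 2 neighbours < 3, below threshold.
Round 4 — no new adoptions; cascade stops.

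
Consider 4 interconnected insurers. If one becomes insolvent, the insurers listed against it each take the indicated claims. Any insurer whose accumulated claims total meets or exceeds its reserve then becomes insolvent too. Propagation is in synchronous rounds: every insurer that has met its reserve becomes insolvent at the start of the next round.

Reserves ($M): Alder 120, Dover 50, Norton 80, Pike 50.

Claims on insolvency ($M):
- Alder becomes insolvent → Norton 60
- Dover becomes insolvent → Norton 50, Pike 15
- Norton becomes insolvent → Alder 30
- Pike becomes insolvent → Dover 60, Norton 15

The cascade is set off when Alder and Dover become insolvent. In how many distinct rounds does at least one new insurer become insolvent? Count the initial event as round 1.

Round 1 — Alder, Dover become insolvent (initial).
  Norton: +60+50 → 110 ≥ 80
  Pike: +15 → 15 < 50
Round 2 — Norton becomes insolvent.
No further insolvencies.

2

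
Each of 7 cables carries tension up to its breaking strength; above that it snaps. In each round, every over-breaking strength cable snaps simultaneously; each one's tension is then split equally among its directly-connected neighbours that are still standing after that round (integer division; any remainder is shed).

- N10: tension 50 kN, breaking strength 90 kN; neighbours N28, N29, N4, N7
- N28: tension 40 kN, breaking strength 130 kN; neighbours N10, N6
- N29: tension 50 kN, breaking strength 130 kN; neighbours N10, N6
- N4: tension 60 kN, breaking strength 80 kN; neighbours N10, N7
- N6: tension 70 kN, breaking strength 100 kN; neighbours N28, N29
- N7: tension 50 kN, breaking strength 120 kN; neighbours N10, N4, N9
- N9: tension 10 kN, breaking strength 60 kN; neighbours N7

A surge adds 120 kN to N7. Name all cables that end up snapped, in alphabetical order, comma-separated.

Round 1 — N7 at 170 > 120. N7 snaps.
  N7 sheds 170 kN to N10, N4, N9: 56 each (2 lost).
    N10: 50+56 = 106 > 90
    N4: 60+56 = 116 > 80
    N9: 10+56 = 66 > 60
Round 2 — N10, N4, N9 snap.
  N10 sheds 106 kN to N28, N29: 53 each.
    N28: 40+53 = 93 ≤ 130
    N29: 50+53 = 103 ≤ 130
  N4 sheds 116 kN: no online neighbours, lost.
  N9 sheds 66 kN: no online neighbours, lost.
No further breaks.

N10, N4, N7, N9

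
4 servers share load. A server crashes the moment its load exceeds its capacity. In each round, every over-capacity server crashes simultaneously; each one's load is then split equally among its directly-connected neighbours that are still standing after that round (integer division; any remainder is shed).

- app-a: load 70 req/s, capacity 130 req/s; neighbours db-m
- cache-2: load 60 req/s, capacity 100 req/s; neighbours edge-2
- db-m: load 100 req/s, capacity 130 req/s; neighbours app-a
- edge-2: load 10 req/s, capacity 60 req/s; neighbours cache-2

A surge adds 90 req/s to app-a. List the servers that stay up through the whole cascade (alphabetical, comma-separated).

Round 1 — app-a at 160 > 130. app-a crashes.
  app-a sheds 160 req/s to db-m: 160 each.
    db-m: 100+160 = 260 > 130
Round 2 — db-m crashes.
  db-m sheds 260 req/s: no online neighbours, lost.
No further crashes.

cache-2, edge-2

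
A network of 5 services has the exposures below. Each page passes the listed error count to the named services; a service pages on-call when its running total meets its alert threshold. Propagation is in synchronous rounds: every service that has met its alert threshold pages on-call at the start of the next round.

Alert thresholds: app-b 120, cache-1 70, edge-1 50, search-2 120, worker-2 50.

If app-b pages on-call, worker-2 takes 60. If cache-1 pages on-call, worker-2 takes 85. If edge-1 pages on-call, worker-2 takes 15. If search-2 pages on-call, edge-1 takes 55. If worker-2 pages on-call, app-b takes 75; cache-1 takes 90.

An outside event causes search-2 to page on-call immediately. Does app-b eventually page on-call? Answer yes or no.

no

Round 1 — search-2 pages on-call (initial).
  edge-1: +55 → 55 ≥ 50
Round 2 — edge-1 pages on-call.
  worker-2: +15 → 15 < 50
No further pages.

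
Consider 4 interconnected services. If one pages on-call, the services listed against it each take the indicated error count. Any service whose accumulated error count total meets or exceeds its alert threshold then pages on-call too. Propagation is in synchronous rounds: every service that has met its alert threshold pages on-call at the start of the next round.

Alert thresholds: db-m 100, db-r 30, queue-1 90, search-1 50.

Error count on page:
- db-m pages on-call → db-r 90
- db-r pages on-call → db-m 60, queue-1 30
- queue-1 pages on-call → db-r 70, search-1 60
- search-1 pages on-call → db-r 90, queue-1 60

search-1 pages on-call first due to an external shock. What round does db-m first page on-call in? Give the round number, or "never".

never

Round 1 — search-1 pages on-call (initial).
  db-r: +90 → 90 ≥ 30
  queue-1: +60 → 60 < 90
Round 2 — db-r pages on-call.
  db-m: +60 → 60 < 100
  queue-1: +30 → 90 ≥ 90
Round 3 — queue-1 pages on-call.
No further pages.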